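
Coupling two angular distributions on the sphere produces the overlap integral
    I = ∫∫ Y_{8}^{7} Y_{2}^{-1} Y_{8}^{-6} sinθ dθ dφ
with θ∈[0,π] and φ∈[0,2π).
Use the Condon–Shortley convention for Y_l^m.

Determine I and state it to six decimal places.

-0.193012

m-sum 0 ✓  L=18 even ✓  6≤8≤10 ✓
Π(2lᵢ+1) = 17×5×17 = 1445
triangle coeff Δ(8,2,8) = 1/348840
Σ_t [0,2]: t=0:+1/116121600 t=1:−1/25401600 t=2:+1/116121600 = -1/45158400
(3j)²=24/1615 [(8 2 8; 0 0 0)], sign=-1
Σ_t [0,1]: t=0:+1/12454041600 t=1:−1/174356582400 = 1/13412044800
(3j)²=169/7752 [(8 2 8; 7 -1 -6)], sign=+1
⇒ 4πI² = 169/361
I = (-1)√(169/361/(4π)) = -0.19301223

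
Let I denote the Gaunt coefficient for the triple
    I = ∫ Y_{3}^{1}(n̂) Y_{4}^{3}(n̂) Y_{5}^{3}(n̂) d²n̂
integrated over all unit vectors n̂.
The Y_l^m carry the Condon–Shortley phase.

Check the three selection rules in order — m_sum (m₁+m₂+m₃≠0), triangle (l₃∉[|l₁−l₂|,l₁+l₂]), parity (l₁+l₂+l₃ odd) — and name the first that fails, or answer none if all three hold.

m_sum

m₁+m₂+m₃ = 1 + 3 + 3 = 7  ✗
triangle: |3−4|=1 ≤ l₃=5 ≤ 3+4=7
parity: l₁+l₂+l₃ = 12 is even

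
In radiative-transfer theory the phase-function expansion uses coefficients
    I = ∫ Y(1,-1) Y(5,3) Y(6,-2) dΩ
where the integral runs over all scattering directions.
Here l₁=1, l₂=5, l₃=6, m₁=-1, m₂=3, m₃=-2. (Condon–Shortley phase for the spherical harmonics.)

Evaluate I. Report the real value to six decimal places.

0.100084

Checks pass: Σm=0; 12 even; l₃=6∈[4,6].
(2·1+1)(2·5+1)(2·6+1) = 429
Δ: 0! 2! 10! / 13! → 1/858
sum: t=0:+1/14400 = 1/14400
3j²(1 5 6; 0 0 0) = Δ·Π!·Σ² = 6/143  (sign +1)
sum: t=0:+1/161280 = 1/161280
3j²(1 5 6; -1 3 -2) = Δ·Π!·Σ² = 1/143  (sign +1)
combine: 4πI² = 429·6/143·1/143 = 18/143
take √, sign +1: I = 0.10008369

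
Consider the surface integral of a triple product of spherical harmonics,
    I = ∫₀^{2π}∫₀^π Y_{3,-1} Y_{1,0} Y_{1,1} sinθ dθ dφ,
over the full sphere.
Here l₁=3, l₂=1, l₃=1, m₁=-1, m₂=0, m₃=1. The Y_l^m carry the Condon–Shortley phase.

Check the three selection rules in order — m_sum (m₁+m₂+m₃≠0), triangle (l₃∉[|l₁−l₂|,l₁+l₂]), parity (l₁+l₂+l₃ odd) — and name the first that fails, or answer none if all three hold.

triangle

m₁+m₂+m₃ = -1 + 0 + 1 = 0  ✓
triangle: |3−1|=2 ≤ l₃=1 ≤ 3+1=4  ✗
parity: l₁+l₂+l₃ = 5 is odd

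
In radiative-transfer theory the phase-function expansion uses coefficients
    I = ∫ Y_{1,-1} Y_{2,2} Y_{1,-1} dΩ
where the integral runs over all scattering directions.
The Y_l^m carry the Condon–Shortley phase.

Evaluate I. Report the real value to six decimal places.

Rules hold: Σm=0, L=4 even, 1≤1≤3.
N = 3·5·3 = 45
Δ = 2!·0!·2!/5! = 1/30
Racah Σ t=1..1: t=1:−1/1 = -1/1
⇒ 3j(1 2 1; 0 0 0)² = 2/15, sgn +1
Racah Σ t=2..2: t=2:+1/4 = 1/4
⇒ 3j(1 2 1; -1 2 -1)² = 1/5, sgn +1
4πI² = N·(3j₀)²·(3jₘ)² = 6/5
I = +1·√(1.2/4π) = 0.30901936

0.309019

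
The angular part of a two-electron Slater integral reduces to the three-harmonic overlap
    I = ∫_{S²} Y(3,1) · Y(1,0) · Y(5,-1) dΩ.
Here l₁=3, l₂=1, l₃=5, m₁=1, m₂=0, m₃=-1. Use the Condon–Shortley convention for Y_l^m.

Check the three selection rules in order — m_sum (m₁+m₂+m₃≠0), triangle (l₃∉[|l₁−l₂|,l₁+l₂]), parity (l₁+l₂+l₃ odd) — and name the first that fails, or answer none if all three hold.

triangle

Σmᵢ = 0  ✓
l₃∈[|l₁−l₂|,l₁+l₂]=[2,4], have l₃=5  ✗
Σlᵢ = 9 ⇒ odd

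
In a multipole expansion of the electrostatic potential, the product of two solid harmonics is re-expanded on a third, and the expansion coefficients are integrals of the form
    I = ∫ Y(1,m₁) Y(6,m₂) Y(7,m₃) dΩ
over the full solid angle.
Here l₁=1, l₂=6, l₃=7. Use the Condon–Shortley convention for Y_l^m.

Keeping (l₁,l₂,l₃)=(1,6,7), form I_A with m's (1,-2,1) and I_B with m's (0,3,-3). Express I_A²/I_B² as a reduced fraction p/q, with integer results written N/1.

Shared (l₁,l₂,l₃)=(1,6,7): N and (l;000)² cancel in I_A²/I_B².
A: Δ = 0!·2!·12!/15! = 1/1365; Racah Σ t=0..0: t=0:+1/1935360 = 1/1935360; ⇒ 3j(1 6 7; 1 -2 1)² = 1/91, sgn +1
B: Δ = 0!·2!·12!/15! = 1/1365; Racah Σ t=0..0: t=0:+1/2177280 = 1/2177280; ⇒ 3j(1 6 7; 0 3 -3)² = 8/273, sgn +1
I_A²/I_B² = (1/91)/(8/273) = 3/8

3/8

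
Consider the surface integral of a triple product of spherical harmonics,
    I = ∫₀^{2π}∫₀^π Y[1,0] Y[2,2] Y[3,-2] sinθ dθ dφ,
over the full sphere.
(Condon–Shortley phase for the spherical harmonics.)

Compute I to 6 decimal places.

Checks pass: Σm=0; 6 even; l₃=3∈[1,3].
(2·1+1)(2·2+1)(2·3+1) = 105
Δ: 0! 2! 4! / 7! → 1/105
sum: t=0:+1/4 = 1/4
3j²(1 2 3; 0 0 0) = Δ·Π!·Σ² = 3/35  (sign -1)
sum: t=0:+1/24 = 1/24
3j²(1 2 3; 0 2 -2) = Δ·Π!·Σ² = 1/21  (sign -1)
combine: 4πI² = 105·3/35·1/21 = 3/7
take √, sign +1: I = 0.18467439

0.184674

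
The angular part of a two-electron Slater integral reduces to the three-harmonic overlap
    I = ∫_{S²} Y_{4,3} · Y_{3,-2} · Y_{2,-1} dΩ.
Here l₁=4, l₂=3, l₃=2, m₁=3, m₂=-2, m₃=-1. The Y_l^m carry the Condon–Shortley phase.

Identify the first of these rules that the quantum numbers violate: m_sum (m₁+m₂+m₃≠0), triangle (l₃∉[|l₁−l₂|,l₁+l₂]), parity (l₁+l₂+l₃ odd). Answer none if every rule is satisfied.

azimuthal sum: 3 − 2 − 1 = 0  ✓
1 ≤ 2 ≤ 7 (triangle on l)  ✓
L = 4 + 3 + 2 = 9 (odd)  ✗

parity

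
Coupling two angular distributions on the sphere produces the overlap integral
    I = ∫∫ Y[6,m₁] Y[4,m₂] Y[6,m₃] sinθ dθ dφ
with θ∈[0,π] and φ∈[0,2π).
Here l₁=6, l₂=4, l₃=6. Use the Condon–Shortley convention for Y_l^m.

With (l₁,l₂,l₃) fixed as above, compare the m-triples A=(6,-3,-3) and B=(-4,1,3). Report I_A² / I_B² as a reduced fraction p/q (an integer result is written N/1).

33/14

Same 6,4,6: normalisation and zero-m 3j drop out of the ratio.
A: Δ: 4! 8! 4! / 17! → 1/15315300; sum: t=0:+1/5806080 = 1/5806080; 3j²(6 4 6; 6 -3 -3) = Δ·Π!·Σ² = 9/884  (sign -1)
B: Δ: 4! 8! 4! / 17! → 1/15315300; sum: t=2:+1/967680 t=3:−1/120960 t=4:+1/207360 = -1/414720; 3j²(6 4 6; -4 1 3) = Δ·Π!·Σ² = 21/4862  (sign +1)
I_A²/I_B² = (9/884)/(21/4862) = 33/14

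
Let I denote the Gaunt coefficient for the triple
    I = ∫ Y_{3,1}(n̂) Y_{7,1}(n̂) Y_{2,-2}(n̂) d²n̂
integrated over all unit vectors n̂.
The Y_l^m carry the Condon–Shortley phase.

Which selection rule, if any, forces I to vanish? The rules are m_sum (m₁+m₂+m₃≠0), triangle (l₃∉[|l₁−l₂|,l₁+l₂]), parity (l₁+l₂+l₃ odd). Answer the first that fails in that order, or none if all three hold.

Σmᵢ = 0  ✓
l₃∈[|l₁−l₂|,l₁+l₂]=[4,10], have l₃=2  ✗
Σlᵢ = 12 ⇒ even

triangle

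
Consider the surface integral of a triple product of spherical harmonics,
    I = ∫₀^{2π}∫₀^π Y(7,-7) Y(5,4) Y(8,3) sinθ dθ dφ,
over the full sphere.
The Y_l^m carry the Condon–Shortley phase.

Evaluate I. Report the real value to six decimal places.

Rules hold: Σm=0, L=20 even, 2≤8≤12.
N = 15·11·17 = 2805
Δ = 4!·10!·6!/21! = 1/814773960
Racah Σ t=0..4: t=0:+1/87091200 t=1:−1/4976640 t=2:+1/2073600 t=3:−1/4976640 t=4:+1/87091200 = 1/9676800
⇒ 3j(7 5 8; 0 0 0)² = 360/46189, sgn +1
Racah Σ t=4..4: t=4:+1/10450944000 = 1/10450944000
⇒ 3j(7 5 8; -7 4 3)² = 11/6460, sgn -1
4πI² = N·(3j₀)²·(3jₘ)² = 2970/79781
I = -1·√(0.0372269/4π) = -0.05442815

-0.054428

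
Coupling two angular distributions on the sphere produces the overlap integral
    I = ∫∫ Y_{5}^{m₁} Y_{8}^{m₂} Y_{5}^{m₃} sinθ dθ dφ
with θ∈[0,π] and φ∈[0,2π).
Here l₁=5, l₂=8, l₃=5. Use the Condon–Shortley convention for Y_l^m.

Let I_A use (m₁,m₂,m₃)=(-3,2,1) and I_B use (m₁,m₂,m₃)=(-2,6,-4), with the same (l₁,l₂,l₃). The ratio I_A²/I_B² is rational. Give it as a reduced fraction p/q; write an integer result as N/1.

Same 5,8,5: normalisation and zero-m 3j drop out of the ratio.
A: Δ: 8! 2! 8! / 19! → 1/37413090; sum: t=6:+1/1658880 t=7:−1/3628800 t=8:+1/116121600 = 13/38707200; 3j²(5 8 5; -3 2 1) = Δ·Π!·Σ² = 39/3553  (sign +1)
B: Δ: 8! 2! 8! / 19! → 1/37413090; sum: t=6:+1/58060800 t=7:−1/50803200 = -1/406425600; 3j²(5 8 5; -2 6 -4) = Δ·Π!·Σ² = 1/3230  (sign +1)
I_A²/I_B² = (39/3553)/(1/3230) = 390/11

390/11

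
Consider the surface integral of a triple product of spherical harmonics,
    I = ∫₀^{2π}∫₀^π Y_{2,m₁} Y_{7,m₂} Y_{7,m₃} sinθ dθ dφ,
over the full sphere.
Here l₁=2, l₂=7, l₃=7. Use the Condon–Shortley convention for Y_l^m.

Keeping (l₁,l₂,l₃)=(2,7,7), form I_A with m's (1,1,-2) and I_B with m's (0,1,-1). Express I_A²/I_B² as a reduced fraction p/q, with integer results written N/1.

l's match ⇒ only the (l;m) 3-j factors differ between A and B.
A: triangle coeff Δ(2,7,7) = 1/185640; Σ_t [0,1]: t=0:+1/1935360 t=1:−1/1209600 = -1/3225600; (3j)²=243/61880 [(2 7 7; 1 1 -2)], sign=+1
B: triangle coeff Δ(2,7,7) = 1/185640; Σ_t [0,2]: t=0:+1/3870720 t=1:−1/604800 t=2:+1/2073600 = -53/58060800; (3j)²=2809/185640 [(2 7 7; 0 1 -1)], sign=-1
I_A²/I_B² = (243/61880)/(2809/185640) = 729/2809

729/2809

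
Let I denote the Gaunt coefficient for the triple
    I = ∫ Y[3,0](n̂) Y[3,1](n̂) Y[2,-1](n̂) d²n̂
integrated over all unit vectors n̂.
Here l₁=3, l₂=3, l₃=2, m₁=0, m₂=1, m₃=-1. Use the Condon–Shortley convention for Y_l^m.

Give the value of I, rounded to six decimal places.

Checks pass: Σm=0; 8 even; l₃=2∈[0,6].
(2·3+1)(2·3+1)(2·2+1) = 245
Δ: 4! 2! 2! / 9! → 1/3780
sum: t=1:−1/24 t=2:+1/4 t=3:−1/24 = 1/6
3j²(3 3 2; 0 0 0) = Δ·Π!·Σ² = 4/105  (sign +1)
sum: t=2:+1/8 t=3:−1/12 = 1/24
3j²(3 3 2; 0 1 -1) = Δ·Π!·Σ² = 1/210  (sign -1)
combine: 4πI² = 245·4/105·1/210 = 2/45
take √, sign -1: I = -0.05947080

-0.059471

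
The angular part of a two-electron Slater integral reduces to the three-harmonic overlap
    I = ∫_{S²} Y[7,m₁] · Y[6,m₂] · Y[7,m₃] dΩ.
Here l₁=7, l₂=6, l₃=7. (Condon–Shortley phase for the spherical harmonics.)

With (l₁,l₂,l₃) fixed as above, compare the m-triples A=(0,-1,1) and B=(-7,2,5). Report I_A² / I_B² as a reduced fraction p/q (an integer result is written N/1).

125/1573

Shared (l₁,l₂,l₃)=(7,6,7): N and (l;000)² cancel in I_A²/I_B².
A: Δ = 6!·8!·6!/21! = 1/2444321880; Racah Σ t=0..5: t=0:+1/435456000 t=1:−1/8294400 t=2:+1/1244160 t=3:−1/995328 t=4:+1/4147200 t=5:−1/124416000 = -1/11612160; ⇒ 3j(7 6 7; 0 -1 1)² = 125/92378, sgn -1
B: Δ = 6!·8!·6!/21! = 1/2444321880; Racah Σ t=6..6: t=6:+1/1393459200 = 1/1393459200; ⇒ 3j(7 6 7; -7 2 5)² = 11/646, sgn +1
I_A²/I_B² = (125/92378)/(11/646) = 125/1573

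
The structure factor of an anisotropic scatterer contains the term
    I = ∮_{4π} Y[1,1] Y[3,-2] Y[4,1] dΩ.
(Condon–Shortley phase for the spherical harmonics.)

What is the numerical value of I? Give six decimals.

-0.106622

Checks pass: Σm=0; 8 even; l₃=4∈[2,4].
(2·1+1)(2·3+1)(2·4+1) = 189
Δ: 0! 2! 6! / 9! → 1/252
sum: t=0:+1/36 = 1/36
3j²(1 3 4; 0 0 0) = Δ·Π!·Σ² = 4/63  (sign +1)
sum: t=0:+1/240 = 1/240
3j²(1 3 4; 1 -2 1) = Δ·Π!·Σ² = 1/84  (sign -1)
combine: 4πI² = 189·4/63·1/84 = 1/7
take √, sign -1: I = -0.10662181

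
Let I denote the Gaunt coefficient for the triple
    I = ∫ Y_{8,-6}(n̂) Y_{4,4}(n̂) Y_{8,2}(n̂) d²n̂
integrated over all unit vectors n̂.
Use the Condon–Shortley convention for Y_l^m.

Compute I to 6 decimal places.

Rules hold: Σm=0, L=20 even, 4≤8≤12.
N = 17·9·17 = 2601
Δ = 4!·12!·4!/21! = 1/185175900
Racah Σ t=0..4: t=0:+1/557383680 t=1:−1/21772800 t=2:+1/8294400 t=3:−1/21772800 t=4:+1/557383680 = 1/30965760
⇒ 3j(8 4 8; 0 0 0)² = 36/4199, sgn +1
Racah Σ t=4..4: t=4:+1/4180377600 = 1/4180377600
⇒ 3j(8 4 8; -6 4 2)² = 11/1938, sgn +1
4πI² = N·(3j₀)²·(3jₘ)² = 594/4693
I = +1·√(0.126571/4π) = 0.10036055

0.100361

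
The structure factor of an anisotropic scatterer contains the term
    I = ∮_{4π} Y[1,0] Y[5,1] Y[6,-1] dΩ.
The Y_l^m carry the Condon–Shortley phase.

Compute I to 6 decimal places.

-0.241725

Rules hold: Σm=0, L=12 even, 4≤6≤6.
N = 3·11·13 = 429
Δ = 0!·2!·10!/13! = 1/858
Racah Σ t=0..0: t=0:+1/14400 = 1/14400
⇒ 3j(1 5 6; 0 0 0)² = 6/143, sgn +1
Racah Σ t=0..0: t=0:+1/17280 = 1/17280
⇒ 3j(1 5 6; 0 1 -1)² = 35/858, sgn -1
4πI² = N·(3j₀)²·(3jₘ)² = 105/143
I = -1·√(0.734266/4π) = -0.24172507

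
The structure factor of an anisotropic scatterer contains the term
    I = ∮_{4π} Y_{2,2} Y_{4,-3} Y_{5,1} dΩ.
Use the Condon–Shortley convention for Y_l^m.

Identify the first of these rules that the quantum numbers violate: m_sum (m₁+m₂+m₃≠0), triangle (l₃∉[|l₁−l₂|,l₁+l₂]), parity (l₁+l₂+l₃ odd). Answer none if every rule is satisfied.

parity

m₁+m₂+m₃ = 2 − 3 + 1 = 0  ✓
triangle: |2−4|=2 ≤ l₃=5 ≤ 2+4=6  ✓
parity: l₁+l₂+l₃ = 11 is odd  ✗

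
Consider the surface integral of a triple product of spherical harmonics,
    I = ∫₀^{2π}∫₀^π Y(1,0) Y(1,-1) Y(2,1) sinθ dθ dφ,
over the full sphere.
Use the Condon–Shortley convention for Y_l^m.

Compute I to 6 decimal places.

-0.218510

m-sum 0 ✓  L=4 even ✓  0≤2≤2 ✓
Π(2lᵢ+1) = 3×3×5 = 45
triangle coeff Δ(1,1,2) = 1/30
Σ_t [0,0]: t=0:+1/1 = 1/1
(3j)²=2/15 [(1 1 2; 0 0 0)], sign=+1
Σ_t [0,0]: t=0:+1/2 = 1/2
(3j)²=1/10 [(1 1 2; 0 -1 1)], sign=-1
⇒ 4πI² = 3/5
I = (-1)√(3/5/(4π)) = -0.21850969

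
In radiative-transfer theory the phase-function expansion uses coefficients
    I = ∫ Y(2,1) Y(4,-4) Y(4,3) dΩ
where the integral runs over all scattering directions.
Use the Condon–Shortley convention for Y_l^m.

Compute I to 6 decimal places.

0.198645

Checks pass: Σm=0; 10 even; l₃=4∈[2,6].
(2·2+1)(2·4+1)(2·4+1) = 405
Δ: 2! 2! 6! / 11! → 1/13860
sum: t=0:+1/192 t=1:−1/36 t=2:+1/192 = -5/288
3j²(2 4 4; 0 0 0) = Δ·Π!·Σ² = 20/693  (sign -1)
sum: t=0:+1/1440 = 1/1440
3j²(2 4 4; 1 -4 3) = Δ·Π!·Σ² = 7/165  (sign -1)
combine: 4πI² = 405·20/693·7/165 = 60/121
take √, sign +1: I = 0.19864517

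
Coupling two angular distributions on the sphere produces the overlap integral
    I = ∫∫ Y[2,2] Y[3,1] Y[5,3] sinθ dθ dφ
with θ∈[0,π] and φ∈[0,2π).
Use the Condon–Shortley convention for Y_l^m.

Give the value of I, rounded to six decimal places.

0.000000

Σmᵢ = 6 ≠ 0, so the φ-integral vanishes; I = 0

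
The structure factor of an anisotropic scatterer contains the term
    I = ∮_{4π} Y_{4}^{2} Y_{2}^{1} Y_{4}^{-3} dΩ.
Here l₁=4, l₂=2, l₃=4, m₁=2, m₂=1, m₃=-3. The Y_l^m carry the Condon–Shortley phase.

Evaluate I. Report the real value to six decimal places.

Checks pass: Σm=0; 10 even; l₃=4∈[2,6].
(2·4+1)(2·2+1)(2·4+1) = 405
Δ: 2! 6! 2! / 11! → 1/13860
sum: t=0:+1/192 t=1:−1/36 t=2:+1/192 = -5/288
3j²(4 2 4; 0 0 0) = Δ·Π!·Σ² = 20/693  (sign -1)
sum: t=1:−1/240 t=2:+1/1440 = -1/288
3j²(4 2 4; 2 1 -3) = Δ·Π!·Σ² = 5/132  (sign +1)
combine: 4πI² = 405·20/693·5/132 = 375/847
take √, sign -1: I = -0.18770204

-0.187702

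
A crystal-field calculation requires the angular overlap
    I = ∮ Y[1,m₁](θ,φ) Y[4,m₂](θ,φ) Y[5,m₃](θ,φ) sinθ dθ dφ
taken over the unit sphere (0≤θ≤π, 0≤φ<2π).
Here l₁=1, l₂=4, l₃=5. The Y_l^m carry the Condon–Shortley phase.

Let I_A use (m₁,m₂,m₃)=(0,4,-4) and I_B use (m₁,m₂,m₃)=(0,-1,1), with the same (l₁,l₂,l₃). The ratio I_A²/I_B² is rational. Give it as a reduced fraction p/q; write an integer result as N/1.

l's match ⇒ only the (l;m) 3-j factors differ between A and B.
A: triangle coeff Δ(1,4,5) = 1/495; Σ_t [0,0]: t=0:+1/40320 = 1/40320; (3j)²=1/55 [(1 4 5; 0 4 -4)], sign=-1
B: triangle coeff Δ(1,4,5) = 1/495; Σ_t [0,0]: t=0:+1/720 = 1/720; (3j)²=8/165 [(1 4 5; 0 -1 1)], sign=+1
I_A²/I_B² = (1/55)/(8/165) = 3/8

3/8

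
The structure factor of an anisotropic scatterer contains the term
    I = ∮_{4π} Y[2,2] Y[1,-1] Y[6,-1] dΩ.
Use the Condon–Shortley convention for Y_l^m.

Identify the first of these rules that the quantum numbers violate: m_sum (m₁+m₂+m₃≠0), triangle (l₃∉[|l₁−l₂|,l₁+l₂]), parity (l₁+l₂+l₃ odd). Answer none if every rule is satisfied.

triangle

Σmᵢ = 0  ✓
l₃∈[|l₁−l₂|,l₁+l₂]=[1,3], have l₃=6  ✗
Σlᵢ = 9 ⇒ odd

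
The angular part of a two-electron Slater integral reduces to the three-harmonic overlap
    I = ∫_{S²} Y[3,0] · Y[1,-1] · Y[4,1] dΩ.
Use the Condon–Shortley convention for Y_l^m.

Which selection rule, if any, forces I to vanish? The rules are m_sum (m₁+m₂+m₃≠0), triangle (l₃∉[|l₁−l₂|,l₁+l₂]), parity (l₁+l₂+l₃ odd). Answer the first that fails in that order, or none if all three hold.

none

Σmᵢ = 0  ✓
l₃∈[|l₁−l₂|,l₁+l₂]=[2,4], have l₃=4  ✓
Σlᵢ = 8 ⇒ even  ✓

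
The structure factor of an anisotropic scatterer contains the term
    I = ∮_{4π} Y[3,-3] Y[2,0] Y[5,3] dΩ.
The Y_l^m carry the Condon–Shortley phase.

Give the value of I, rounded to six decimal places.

Checks pass: Σm=0; 10 even; l₃=5∈[1,5].
(2·3+1)(2·2+1)(2·5+1) = 385
Δ: 0! 6! 4! / 11! → 1/2310
sum: t=0:+1/144 = 1/144
3j²(3 2 5; 0 0 0) = Δ·Π!·Σ² = 10/231  (sign -1)
sum: t=0:+1/2880 = 1/2880
3j²(3 2 5; -3 0 3) = Δ·Π!·Σ² = 2/165  (sign +1)
combine: 4πI² = 385·10/231·2/165 = 20/99
take √, sign -1: I = -0.12679218

-0.126792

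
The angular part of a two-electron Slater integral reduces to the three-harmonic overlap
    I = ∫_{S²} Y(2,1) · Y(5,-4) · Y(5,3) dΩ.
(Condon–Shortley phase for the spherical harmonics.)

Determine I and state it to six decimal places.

Checks pass: Σm=0; 12 even; l₃=5∈[3,7].
(2·2+1)(2·5+1)(2·5+1) = 605
Δ: 2! 2! 8! / 13! → 1/38610
sum: t=0:+1/2880 t=1:−1/576 t=2:+1/2880 = -1/960
3j²(2 5 5; 0 0 0) = Δ·Π!·Σ² = 10/429  (sign +1)
sum: t=0:+1/10080 t=1:−1/80640 = 1/11520
3j²(2 5 5; 1 -4 3) = Δ·Π!·Σ² = 49/1430  (sign +1)
combine: 4πI² = 605·10/429·49/1430 = 245/507
take √, sign +1: I = 0.19609844

0.196098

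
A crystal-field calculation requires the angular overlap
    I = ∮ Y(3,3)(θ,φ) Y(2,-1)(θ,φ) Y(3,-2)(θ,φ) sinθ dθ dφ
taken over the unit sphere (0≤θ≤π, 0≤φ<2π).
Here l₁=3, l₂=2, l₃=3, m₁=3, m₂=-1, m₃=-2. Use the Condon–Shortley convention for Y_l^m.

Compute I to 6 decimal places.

-0.210261

m-sum 0 ✓  L=8 even ✓  1≤3≤5 ✓
Π(2lᵢ+1) = 7×5×7 = 245
triangle coeff Δ(3,2,3) = 1/3780
Σ_t [0,2]: t=0:+1/24 t=1:−1/4 t=2:+1/24 = -1/6
(3j)²=4/105 [(3 2 3; 0 0 0)], sign=+1
Σ_t [0,0]: t=0:+1/48 = 1/48
(3j)²=5/84 [(3 2 3; 3 -1 -2)], sign=-1
⇒ 4πI² = 5/9
I = (-1)√(5/9/(4π)) = -0.21026104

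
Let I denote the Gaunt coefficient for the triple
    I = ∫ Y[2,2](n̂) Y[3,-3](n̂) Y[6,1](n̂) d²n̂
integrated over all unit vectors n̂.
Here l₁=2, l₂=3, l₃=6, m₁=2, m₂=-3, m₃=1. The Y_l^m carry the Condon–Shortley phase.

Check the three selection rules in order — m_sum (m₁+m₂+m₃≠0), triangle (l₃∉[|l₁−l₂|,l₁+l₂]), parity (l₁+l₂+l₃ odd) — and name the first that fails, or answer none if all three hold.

azimuthal sum: 2 − 3 + 1 = 0  ✓
1 ≤ 6 ≤ 5 (triangle on l)  ✗
L = 2 + 3 + 6 = 11 (odd)

triangle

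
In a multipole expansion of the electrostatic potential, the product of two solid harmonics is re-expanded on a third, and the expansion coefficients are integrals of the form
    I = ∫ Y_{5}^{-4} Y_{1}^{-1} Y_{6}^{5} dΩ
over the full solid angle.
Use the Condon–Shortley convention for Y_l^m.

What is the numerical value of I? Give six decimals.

Rules hold: Σm=0, L=12 even, 4≤6≤6.
N = 11·3·13 = 429
Δ = 0!·10!·2!/13! = 1/858
Racah Σ t=0..0: t=0:+1/14400 = 1/14400
⇒ 3j(5 1 6; 0 0 0)² = 6/143, sgn +1
Racah Σ t=0..0: t=0:+1/725760 = 1/725760
⇒ 3j(5 1 6; -4 -1 5)² = 5/78, sgn -1
4πI² = N·(3j₀)²·(3jₘ)² = 15/13
I = -1·√(1.15385/4π) = -0.30301841

-0.303018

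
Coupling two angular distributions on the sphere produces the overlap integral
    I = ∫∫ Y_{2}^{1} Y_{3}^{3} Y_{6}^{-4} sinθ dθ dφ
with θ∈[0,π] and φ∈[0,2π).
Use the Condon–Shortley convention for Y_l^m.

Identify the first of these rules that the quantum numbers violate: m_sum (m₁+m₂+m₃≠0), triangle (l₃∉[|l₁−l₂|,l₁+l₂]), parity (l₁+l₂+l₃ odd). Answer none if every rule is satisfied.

m₁+m₂+m₃ = 1 + 3 − 4 = 0  ✓
triangle: |2−3|=1 ≤ l₃=6 ≤ 2+3=5  ✗
parity: l₁+l₂+l₃ = 11 is odd

triangle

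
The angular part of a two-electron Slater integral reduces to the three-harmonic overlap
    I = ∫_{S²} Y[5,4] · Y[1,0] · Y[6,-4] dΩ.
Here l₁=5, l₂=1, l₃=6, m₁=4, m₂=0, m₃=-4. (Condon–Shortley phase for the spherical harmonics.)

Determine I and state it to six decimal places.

0.182727

Rules hold: Σm=0, L=12 even, 4≤6≤6.
N = 11·3·13 = 429
Δ = 0!·10!·2!/13! = 1/858
Racah Σ t=0..0: t=0:+1/14400 = 1/14400
⇒ 3j(5 1 6; 0 0 0)² = 6/143, sgn +1
Racah Σ t=0..0: t=0:+1/362880 = 1/362880
⇒ 3j(5 1 6; 4 0 -4)² = 10/429, sgn +1
4πI² = N·(3j₀)²·(3jₘ)² = 60/143
I = +1·√(0.41958/4π) = 0.18272698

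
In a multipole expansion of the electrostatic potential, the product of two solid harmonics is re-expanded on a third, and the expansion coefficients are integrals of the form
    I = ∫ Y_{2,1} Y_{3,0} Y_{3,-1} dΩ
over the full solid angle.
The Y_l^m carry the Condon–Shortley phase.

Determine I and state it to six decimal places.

-0.059471

m-sum 0 ✓  L=8 even ✓  1≤3≤5 ✓
Π(2lᵢ+1) = 5×7×7 = 245
triangle coeff Δ(2,3,3) = 1/3780
Σ_t [0,2]: t=0:+1/24 t=1:−1/4 t=2:+1/24 = -1/6
(3j)²=4/105 [(2 3 3; 0 0 0)], sign=+1
Σ_t [0,1]: t=0:+1/12 t=1:−1/8 = -1/24
(3j)²=1/210 [(2 3 3; 1 0 -1)], sign=-1
⇒ 4πI² = 2/45
I = (-1)√(2/45/(4π)) = -0.05947080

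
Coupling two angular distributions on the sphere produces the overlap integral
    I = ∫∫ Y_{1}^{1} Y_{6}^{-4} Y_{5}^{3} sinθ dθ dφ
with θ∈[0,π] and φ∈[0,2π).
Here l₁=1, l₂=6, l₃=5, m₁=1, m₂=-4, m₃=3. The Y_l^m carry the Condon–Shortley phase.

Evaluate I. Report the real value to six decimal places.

Rules hold: Σm=0, L=12 even, 5≤5≤7.
N = 3·13·11 = 429
Δ = 2!·0!·10!/13! = 1/858
Racah Σ t=1..1: t=1:−1/14400 = -1/14400
⇒ 3j(1 6 5; 0 0 0)² = 6/143, sgn +1
Racah Σ t=0..0: t=0:+1/161280 = 1/161280
⇒ 3j(1 6 5; 1 -4 3)² = 15/286, sgn +1
4πI² = N·(3j₀)²·(3jₘ)² = 135/143
I = +1·√(0.944056/4π) = 0.27409047

0.274090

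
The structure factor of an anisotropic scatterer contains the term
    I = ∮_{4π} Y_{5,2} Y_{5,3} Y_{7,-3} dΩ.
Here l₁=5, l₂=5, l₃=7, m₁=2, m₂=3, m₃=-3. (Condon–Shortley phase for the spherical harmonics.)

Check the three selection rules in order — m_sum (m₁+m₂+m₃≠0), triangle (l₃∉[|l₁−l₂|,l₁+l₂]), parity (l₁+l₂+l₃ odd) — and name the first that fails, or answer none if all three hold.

m_sum

m₁+m₂+m₃ = 2 + 3 − 3 = 2  ✗
triangle: |5−5|=0 ≤ l₃=7 ≤ 5+5=10
parity: l₁+l₂+l₃ = 17 is odd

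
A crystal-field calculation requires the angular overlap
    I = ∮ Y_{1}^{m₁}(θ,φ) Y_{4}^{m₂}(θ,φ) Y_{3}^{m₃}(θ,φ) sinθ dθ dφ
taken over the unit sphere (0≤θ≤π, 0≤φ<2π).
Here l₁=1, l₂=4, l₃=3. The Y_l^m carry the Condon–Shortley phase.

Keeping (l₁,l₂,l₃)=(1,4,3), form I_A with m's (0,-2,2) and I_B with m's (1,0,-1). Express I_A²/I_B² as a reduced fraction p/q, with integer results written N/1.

2/1

Shared (l₁,l₂,l₃)=(1,4,3): N and (l;000)² cancel in I_A²/I_B².
A: Δ = 2!·0!·6!/9! = 1/252; Racah Σ t=1..1: t=1:−1/120 = -1/120; ⇒ 3j(1 4 3; 0 -2 2)² = 1/21, sgn +1
B: Δ = 2!·0!·6!/9! = 1/252; Racah Σ t=0..0: t=0:+1/96 = 1/96; ⇒ 3j(1 4 3; 1 0 -1)² = 1/42, sgn +1
I_A²/I_B² = (1/21)/(1/42) = 2/1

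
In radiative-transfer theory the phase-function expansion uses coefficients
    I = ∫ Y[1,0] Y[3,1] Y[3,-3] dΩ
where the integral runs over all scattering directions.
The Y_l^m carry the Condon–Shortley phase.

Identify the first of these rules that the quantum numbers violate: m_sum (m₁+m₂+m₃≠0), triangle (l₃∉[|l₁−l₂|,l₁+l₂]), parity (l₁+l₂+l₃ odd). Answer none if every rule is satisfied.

m_sum

azimuthal sum: 0 + 1 − 3 = -2  ✗
2 ≤ 3 ≤ 4 (triangle on l)
L = 1 + 3 + 3 = 7 (odd)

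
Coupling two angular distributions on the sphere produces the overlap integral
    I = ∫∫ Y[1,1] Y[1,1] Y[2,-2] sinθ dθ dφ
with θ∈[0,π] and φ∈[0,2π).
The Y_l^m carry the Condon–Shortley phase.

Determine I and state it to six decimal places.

0.309019

m-sum 0 ✓  L=4 even ✓  0≤2≤2 ✓
Π(2lᵢ+1) = 3×3×5 = 45
triangle coeff Δ(1,1,2) = 1/30
Σ_t [0,0]: t=0:+1/1 = 1/1
(3j)²=2/15 [(1 1 2; 0 0 0)], sign=+1
Σ_t [0,0]: t=0:+1/4 = 1/4
(3j)²=1/5 [(1 1 2; 1 1 -2)], sign=+1
⇒ 4πI² = 6/5
I = (+1)√(6/5/(4π)) = 0.30901936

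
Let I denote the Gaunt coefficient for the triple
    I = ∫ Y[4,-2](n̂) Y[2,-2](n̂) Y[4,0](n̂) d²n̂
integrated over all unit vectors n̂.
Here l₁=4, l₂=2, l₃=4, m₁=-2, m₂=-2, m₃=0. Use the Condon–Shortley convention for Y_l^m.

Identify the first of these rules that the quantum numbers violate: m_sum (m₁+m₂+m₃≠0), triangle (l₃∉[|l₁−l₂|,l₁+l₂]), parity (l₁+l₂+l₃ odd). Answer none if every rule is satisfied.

azimuthal sum: -2 − 2 + 0 = -4  ✗
2 ≤ 4 ≤ 6 (triangle on l)
L = 4 + 2 + 4 = 10 (even)

m_sum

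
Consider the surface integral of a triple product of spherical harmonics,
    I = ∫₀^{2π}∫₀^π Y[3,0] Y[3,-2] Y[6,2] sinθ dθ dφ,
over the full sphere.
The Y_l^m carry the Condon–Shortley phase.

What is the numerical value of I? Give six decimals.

0.177420

m-sum 0 ✓  L=12 even ✓  0≤6≤6 ✓
Π(2lᵢ+1) = 7×7×13 = 637
triangle coeff Δ(3,3,6) = 1/12012
Σ_t [0,0]: t=0:+1/1296 = 1/1296
(3j)²=100/3003 [(3 3 6; 0 0 0)], sign=+1
Σ_t [0,0]: t=0:+1/4320 = 1/4320
(3j)²=8/429 [(3 3 6; 0 -2 2)], sign=+1
⇒ 4πI² = 5600/14157
I = (+1)√(5600/14157/(4π)) = 0.17742036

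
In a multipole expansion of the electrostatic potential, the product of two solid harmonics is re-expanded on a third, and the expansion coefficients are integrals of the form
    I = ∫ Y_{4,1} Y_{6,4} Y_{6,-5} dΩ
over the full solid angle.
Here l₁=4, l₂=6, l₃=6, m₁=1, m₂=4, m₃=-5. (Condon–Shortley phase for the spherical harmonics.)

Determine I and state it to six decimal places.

Checks pass: Σm=0; 16 even; l₃=6∈[2,10].
(2·4+1)(2·6+1)(2·6+1) = 1521
Δ: 4! 4! 8! / 17! → 1/15315300
sum: t=0:+1/829440 t=1:−1/25920 t=2:+1/9216 t=3:−1/25920 t=4:+1/829440 = 7/207360
3j²(4 6 6; 0 0 0) = Δ·Π!·Σ² = 28/2431  (sign +1)
sum: t=2:+1/967680 t=3:−1/725760 = -1/2903040
3j²(4 6 6; 1 4 -5) = Δ·Π!·Σ² = 5/3094  (sign +1)
combine: 4πI² = 1521·28/2431·5/3094 = 90/3179
take √, sign +1: I = 0.04746473

0.047465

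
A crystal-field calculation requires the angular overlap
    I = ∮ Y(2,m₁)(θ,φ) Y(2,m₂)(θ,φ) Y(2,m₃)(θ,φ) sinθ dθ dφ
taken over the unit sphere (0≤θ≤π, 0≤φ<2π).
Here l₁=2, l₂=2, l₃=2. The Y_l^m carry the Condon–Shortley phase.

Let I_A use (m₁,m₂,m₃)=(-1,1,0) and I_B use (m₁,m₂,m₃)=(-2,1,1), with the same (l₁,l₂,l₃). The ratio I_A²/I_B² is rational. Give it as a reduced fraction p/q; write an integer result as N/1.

1/6

l's match ⇒ only the (l;m) 3-j factors differ between A and B.
A: triangle coeff Δ(2,2,2) = 1/630; Σ_t [1,2]: t=1:−1/4 t=2:+1/2 = 1/4; (3j)²=1/70 [(2 2 2; -1 1 0)], sign=+1
B: triangle coeff Δ(2,2,2) = 1/630; Σ_t [2,2]: t=2:+1/4 = 1/4; (3j)²=3/35 [(2 2 2; -2 1 1)], sign=-1
I_A²/I_B² = (1/70)/(3/35) = 1/6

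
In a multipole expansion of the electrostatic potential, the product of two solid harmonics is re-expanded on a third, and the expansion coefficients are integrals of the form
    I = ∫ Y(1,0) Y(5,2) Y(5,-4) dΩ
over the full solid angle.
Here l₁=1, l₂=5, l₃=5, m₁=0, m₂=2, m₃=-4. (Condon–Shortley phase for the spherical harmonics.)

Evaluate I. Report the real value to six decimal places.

0.000000

m-sum = 0 + 2 − 4 = -2 ≠ 0 ⇒ I = 0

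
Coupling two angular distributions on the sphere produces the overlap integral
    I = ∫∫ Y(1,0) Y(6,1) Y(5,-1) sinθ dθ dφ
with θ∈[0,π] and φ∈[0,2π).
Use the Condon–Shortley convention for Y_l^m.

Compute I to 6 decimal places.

m-sum 0 ✓  L=12 even ✓  5≤5≤7 ✓
Π(2lᵢ+1) = 3×13×11 = 429
triangle coeff Δ(1,6,5) = 1/858
Σ_t [1,1]: t=1:−1/14400 = -1/14400
(3j)²=6/143 [(1 6 5; 0 0 0)], sign=+1
Σ_t [1,1]: t=1:−1/17280 = -1/17280
(3j)²=35/858 [(1 6 5; 0 1 -1)], sign=-1
⇒ 4πI² = 105/143
I = (-1)√(105/143/(4π)) = -0.24172507

-0.241725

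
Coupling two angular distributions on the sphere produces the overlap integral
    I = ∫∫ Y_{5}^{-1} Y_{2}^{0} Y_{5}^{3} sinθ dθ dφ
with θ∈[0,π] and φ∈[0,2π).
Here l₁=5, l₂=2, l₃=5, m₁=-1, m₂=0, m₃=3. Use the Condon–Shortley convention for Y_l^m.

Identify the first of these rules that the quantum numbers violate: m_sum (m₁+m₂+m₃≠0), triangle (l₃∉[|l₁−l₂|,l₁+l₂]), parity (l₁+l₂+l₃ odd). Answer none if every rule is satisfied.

m₁+m₂+m₃ = -1 + 0 + 3 = 2  ✗
triangle: |5−2|=3 ≤ l₃=5 ≤ 5+2=7
parity: l₁+l₂+l₃ = 12 is even

m_sum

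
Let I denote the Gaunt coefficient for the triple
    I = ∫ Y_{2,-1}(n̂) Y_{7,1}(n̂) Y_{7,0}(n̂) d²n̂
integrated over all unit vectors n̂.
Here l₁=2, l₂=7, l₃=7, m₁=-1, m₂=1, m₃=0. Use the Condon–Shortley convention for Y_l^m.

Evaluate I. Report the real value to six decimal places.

Checks pass: Σm=0; 16 even; l₃=7∈[5,9].
(2·2+1)(2·7+1)(2·7+1) = 1125
Δ: 2! 2! 12! / 17! → 1/185640
sum: t=0:+1/2419200 t=1:−1/518400 t=2:+1/2419200 = -1/907200
3j²(2 7 7; 0 0 0) = Δ·Π!·Σ² = 56/3315  (sign +1)
sum: t=1:−1/1209600 t=2:+1/1036800 = 1/7257600
3j²(2 7 7; -1 1 0) = Δ·Π!·Σ² = 1/2210  (sign -1)
combine: 4πI² = 1125·56/3315·1/2210 = 420/48841
take √, sign -1: I = -0.02615938

-0.026159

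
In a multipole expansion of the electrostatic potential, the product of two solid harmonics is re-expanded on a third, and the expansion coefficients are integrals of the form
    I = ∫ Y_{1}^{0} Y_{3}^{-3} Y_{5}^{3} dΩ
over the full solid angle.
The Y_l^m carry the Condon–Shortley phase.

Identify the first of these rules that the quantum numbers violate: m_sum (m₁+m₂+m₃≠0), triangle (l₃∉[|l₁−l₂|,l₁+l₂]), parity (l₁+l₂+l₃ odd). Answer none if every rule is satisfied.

Σmᵢ = 0  ✓
l₃∈[|l₁−l₂|,l₁+l₂]=[2,4], have l₃=5  ✗
Σlᵢ = 9 ⇒ odd

triangle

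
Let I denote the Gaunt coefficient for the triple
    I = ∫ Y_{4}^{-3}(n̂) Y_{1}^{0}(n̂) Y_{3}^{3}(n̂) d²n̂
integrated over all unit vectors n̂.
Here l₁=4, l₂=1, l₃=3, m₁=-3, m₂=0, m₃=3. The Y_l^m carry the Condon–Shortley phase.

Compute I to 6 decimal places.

Checks pass: Σm=0; 8 even; l₃=3∈[3,5].
(2·4+1)(2·1+1)(2·3+1) = 189
Δ: 2! 6! 0! / 9! → 1/252
sum: t=1:−1/36 = -1/36
3j²(4 1 3; 0 0 0) = Δ·Π!·Σ² = 4/63  (sign +1)
sum: t=1:−1/720 = -1/720
3j²(4 1 3; -3 0 3) = Δ·Π!·Σ² = 1/36  (sign -1)
combine: 4πI² = 189·4/63·1/36 = 1/3
take √, sign -1: I = -0.16286750

-0.162868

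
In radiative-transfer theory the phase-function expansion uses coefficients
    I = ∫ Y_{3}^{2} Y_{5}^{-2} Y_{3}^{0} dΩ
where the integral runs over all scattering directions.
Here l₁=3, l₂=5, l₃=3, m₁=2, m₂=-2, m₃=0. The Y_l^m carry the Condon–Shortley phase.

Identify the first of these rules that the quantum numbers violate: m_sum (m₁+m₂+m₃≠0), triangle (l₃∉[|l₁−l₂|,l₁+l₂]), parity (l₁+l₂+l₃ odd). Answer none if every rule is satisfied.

parity

Σmᵢ = 0  ✓
l₃∈[|l₁−l₂|,l₁+l₂]=[2,8], have l₃=3  ✓
Σlᵢ = 11 ⇒ odd  ✗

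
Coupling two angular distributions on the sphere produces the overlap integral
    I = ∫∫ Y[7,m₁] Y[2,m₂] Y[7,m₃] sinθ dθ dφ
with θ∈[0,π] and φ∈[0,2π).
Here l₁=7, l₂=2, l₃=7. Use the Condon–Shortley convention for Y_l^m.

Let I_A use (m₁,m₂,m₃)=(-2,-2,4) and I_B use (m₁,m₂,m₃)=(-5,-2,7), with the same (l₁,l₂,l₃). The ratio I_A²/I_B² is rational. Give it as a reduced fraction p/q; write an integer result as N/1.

Same 7,2,7: normalisation and zero-m 3j drop out of the ratio.
A: Δ: 2! 12! 2! / 17! → 1/185640; sum: t=0:+1/8709120 = 1/8709120; 3j²(7 2 7; -2 -2 4) = Δ·Π!·Σ² = 55/3094  (sign -1)
B: Δ: 2! 12! 2! / 17! → 1/185640; sum: t=0:+1/1916006400 = 1/1916006400; 3j²(7 2 7; -5 -2 7) = Δ·Π!·Σ² = 1/340  (sign +1)
I_A²/I_B² = (55/3094)/(1/340) = 550/91

550/91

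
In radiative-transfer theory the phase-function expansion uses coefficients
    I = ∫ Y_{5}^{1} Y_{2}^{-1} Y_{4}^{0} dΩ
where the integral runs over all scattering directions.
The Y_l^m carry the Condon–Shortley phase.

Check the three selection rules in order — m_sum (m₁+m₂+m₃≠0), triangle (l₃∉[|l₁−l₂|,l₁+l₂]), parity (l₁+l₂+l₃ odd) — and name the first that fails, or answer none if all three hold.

m₁+m₂+m₃ = 1 − 1 + 0 = 0  ✓
triangle: |5−2|=3 ≤ l₃=4 ≤ 5+2=7  ✓
parity: l₁+l₂+l₃ = 11 is odd  ✗

parity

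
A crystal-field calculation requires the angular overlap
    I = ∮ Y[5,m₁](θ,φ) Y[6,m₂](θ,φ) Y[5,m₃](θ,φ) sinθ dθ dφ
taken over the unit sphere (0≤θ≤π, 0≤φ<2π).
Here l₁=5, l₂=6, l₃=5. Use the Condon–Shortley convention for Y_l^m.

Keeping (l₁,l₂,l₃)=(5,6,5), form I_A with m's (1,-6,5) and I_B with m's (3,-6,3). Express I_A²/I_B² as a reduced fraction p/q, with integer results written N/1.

15/56

l's match ⇒ only the (l;m) 3-j factors differ between A and B.
A: triangle coeff Δ(5,6,5) = 1/28588560; Σ_t [0,0]: t=0:+1/12441600 = 1/12441600; (3j)²=3/442 [(5 6 5; 1 -6 5)], sign=+1
B: triangle coeff Δ(5,6,5) = 1/28588560; Σ_t [0,0]: t=0:+1/2073600 = 1/2073600; (3j)²=28/1105 [(5 6 5; 3 -6 3)], sign=+1
I_A²/I_B² = (3/442)/(28/1105) = 15/56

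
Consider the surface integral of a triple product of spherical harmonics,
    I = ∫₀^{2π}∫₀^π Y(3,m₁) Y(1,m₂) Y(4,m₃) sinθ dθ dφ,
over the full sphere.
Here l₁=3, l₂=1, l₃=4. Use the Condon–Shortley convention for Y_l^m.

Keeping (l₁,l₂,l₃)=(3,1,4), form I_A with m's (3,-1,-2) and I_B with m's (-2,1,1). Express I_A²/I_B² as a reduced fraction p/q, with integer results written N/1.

1/3

Shared (l₁,l₂,l₃)=(3,1,4): N and (l;000)² cancel in I_A²/I_B².
A: Δ = 0!·6!·2!/9! = 1/252; Racah Σ t=0..0: t=0:+1/1440 = 1/1440; ⇒ 3j(3 1 4; 3 -1 -2)² = 1/252, sgn +1
B: Δ = 0!·6!·2!/9! = 1/252; Racah Σ t=0..0: t=0:+1/240 = 1/240; ⇒ 3j(3 1 4; -2 1 1)² = 1/84, sgn -1
I_A²/I_B² = (1/252)/(1/84) = 1/3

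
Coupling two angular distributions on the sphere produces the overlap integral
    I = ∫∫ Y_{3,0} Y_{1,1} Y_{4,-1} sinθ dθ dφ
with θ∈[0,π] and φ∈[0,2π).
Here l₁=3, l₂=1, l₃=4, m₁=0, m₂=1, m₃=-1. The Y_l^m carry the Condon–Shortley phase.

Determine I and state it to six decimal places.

Checks pass: Σm=0; 8 even; l₃=4∈[2,4].
(2·3+1)(2·1+1)(2·4+1) = 189
Δ: 0! 6! 2! / 9! → 1/252
sum: t=0:+1/36 = 1/36
3j²(3 1 4; 0 0 0) = Δ·Π!·Σ² = 4/63  (sign +1)
sum: t=0:+1/72 = 1/72
3j²(3 1 4; 0 1 -1) = Δ·Π!·Σ² = 5/126  (sign -1)
combine: 4πI² = 189·4/63·5/126 = 10/21
take √, sign -1: I = -0.19466390

-0.194664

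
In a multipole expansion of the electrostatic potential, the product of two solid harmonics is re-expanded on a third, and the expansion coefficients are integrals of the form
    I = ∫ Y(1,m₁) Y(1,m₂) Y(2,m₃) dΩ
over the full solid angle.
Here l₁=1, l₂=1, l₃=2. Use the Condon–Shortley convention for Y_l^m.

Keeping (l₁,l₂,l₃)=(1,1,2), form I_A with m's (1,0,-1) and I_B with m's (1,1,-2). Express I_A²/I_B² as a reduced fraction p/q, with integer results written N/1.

Shared (l₁,l₂,l₃)=(1,1,2): N and (l;000)² cancel in I_A²/I_B².
A: Δ = 0!·2!·2!/5! = 1/30; Racah Σ t=0..0: t=0:+1/2 = 1/2; ⇒ 3j(1 1 2; 1 0 -1)² = 1/10, sgn -1
B: Δ = 0!·2!·2!/5! = 1/30; Racah Σ t=0..0: t=0:+1/4 = 1/4; ⇒ 3j(1 1 2; 1 1 -2)² = 1/5, sgn +1
I_A²/I_B² = (1/10)/(1/5) = 1/2

1/2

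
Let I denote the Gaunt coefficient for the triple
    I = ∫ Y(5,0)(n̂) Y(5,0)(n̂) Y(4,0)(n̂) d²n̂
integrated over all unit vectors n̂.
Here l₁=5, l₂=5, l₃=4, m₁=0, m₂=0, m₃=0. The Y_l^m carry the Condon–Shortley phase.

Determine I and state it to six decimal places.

0.130198

Checks pass: Σm=0; 14 even; l₃=4∈[0,10].
(2·5+1)(2·5+1)(2·4+1) = 1089
Δ: 6! 4! 4! / 15! → 1/3153150
sum: t=1:−1/69120 t=2:+1/1728 t=3:−1/576 t=4:+1/1728 t=5:−1/69120 = -7/11520
3j²(5 5 4; 0 0 0) = Δ·Π!·Σ² = 2/143  (sign -1)
(m-triple is (0,0,0) — same symbol as above.)
combine: 4πI² = 1089·2/143·2/143 = 36/169
take √, sign +1: I = 0.13019760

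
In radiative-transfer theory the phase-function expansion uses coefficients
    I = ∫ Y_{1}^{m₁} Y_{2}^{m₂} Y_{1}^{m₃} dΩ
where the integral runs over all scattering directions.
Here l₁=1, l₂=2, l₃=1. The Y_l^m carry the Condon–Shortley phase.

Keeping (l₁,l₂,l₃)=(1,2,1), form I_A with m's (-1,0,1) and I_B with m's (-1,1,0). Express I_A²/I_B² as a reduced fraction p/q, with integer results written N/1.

1/3

Shared (l₁,l₂,l₃)=(1,2,1): N and (l;000)² cancel in I_A²/I_B².
A: Δ = 2!·0!·2!/5! = 1/30; Racah Σ t=2..2: t=2:+1/4 = 1/4; ⇒ 3j(1 2 1; -1 0 1)² = 1/30, sgn +1
B: Δ = 2!·0!·2!/5! = 1/30; Racah Σ t=2..2: t=2:+1/2 = 1/2; ⇒ 3j(1 2 1; -1 1 0)² = 1/10, sgn -1
I_A²/I_B² = (1/30)/(1/10) = 1/3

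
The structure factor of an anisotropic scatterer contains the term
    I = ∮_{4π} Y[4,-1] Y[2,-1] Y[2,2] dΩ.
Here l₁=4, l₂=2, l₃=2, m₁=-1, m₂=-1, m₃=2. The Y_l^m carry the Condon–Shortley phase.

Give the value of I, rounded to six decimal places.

Checks pass: Σm=0; 8 even; l₃=2∈[2,6].
(2·4+1)(2·2+1)(2·2+1) = 225
Δ: 4! 4! 0! / 9! → 1/630
sum: t=2:+1/16 = 1/16
3j²(4 2 2; 0 0 0) = Δ·Π!·Σ² = 2/35  (sign +1)
sum: t=1:−1/144 = -1/144
3j²(4 2 2; -1 -1 2) = Δ·Π!·Σ² = 1/126  (sign -1)
combine: 4πI² = 225·2/35·1/126 = 5/49
take √, sign -1: I = -0.09011188

-0.090112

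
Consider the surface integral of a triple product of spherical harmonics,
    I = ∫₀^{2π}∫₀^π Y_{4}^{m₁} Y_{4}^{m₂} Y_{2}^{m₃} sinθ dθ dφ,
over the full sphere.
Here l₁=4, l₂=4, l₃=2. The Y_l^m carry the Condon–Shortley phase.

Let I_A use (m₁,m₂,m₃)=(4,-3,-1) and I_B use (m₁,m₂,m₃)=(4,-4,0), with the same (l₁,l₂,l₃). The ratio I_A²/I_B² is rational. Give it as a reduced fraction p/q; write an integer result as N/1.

l's match ⇒ only the (l;m) 3-j factors differ between A and B.
A: triangle coeff Δ(4,4,2) = 1/13860; Σ_t [0,0]: t=0:+1/1440 = 1/1440; (3j)²=7/165 [(4 4 2; 4 -3 -1)], sign=-1
B: triangle coeff Δ(4,4,2) = 1/13860; Σ_t [0,0]: t=0:+1/2880 = 1/2880; (3j)²=28/495 [(4 4 2; 4 -4 0)], sign=+1
I_A²/I_B² = (7/165)/(28/495) = 3/4

3/4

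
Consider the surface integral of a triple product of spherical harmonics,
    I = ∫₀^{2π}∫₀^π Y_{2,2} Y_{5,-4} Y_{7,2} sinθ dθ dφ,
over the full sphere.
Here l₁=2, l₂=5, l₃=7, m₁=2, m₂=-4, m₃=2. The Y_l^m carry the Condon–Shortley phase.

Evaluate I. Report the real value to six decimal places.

0.025340

Rules hold: Σm=0, L=14 even, 3≤7≤7.
N = 5·11·15 = 825
Δ = 0!·4!·10!/15! = 1/15015
Racah Σ t=0..0: t=0:+1/57600 = 1/57600
⇒ 3j(2 5 7; 0 0 0)² = 21/715, sgn -1
Racah Σ t=0..0: t=0:+1/8709120 = 1/8709120
⇒ 3j(2 5 7; 2 -4 2)² = 1/3003, sgn -1
4πI² = N·(3j₀)²·(3jₘ)² = 15/1859
I = +1·√(0.00806885/4π) = 0.02533967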